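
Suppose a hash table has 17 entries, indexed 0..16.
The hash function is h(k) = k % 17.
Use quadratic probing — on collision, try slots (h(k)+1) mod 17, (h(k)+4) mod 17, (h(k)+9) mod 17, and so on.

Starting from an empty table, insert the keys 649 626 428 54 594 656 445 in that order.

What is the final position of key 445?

12

649: h=3 -> slot 3
626: h=14 -> slot 14
428: h=3, probe 3,4 -> slot 4
54: h=3, probe 3,4,7 -> slot 7
594: h=16 -> slot 16
656: h=10 -> slot 10
445: h=3, probe 3,4,7,12 -> slot 12
Table: [., ., ., 649, 428, ., ., 54, ., ., 656, ., 445, ., 626, ., 594]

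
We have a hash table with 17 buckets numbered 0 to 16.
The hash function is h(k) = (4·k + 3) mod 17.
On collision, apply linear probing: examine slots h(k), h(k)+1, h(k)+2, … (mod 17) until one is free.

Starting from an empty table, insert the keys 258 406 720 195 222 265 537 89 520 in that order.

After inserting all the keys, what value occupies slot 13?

520

258: h=15 → slot 15
406: h=12 → slot 12
720: h=10 → slot 10
195: h=1 → slot 1
222: h=7 → slot 7
265: h=9 → slot 9
537: h=9, probe 9,10,11 → slot 11
89: h=2 → slot 2
520: h=9, probe 9,10,11,12,13 → slot 13
Table: [-, 195, 89, -, -, -, -, 222, -, 265, 720, 537, 406, 520, -, 258, -]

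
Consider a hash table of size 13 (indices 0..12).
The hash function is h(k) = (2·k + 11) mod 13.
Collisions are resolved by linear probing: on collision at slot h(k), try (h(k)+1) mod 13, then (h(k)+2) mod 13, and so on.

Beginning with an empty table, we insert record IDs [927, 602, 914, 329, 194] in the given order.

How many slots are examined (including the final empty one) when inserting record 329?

927 hashes to 6; slot 6 is free -> place at 6.
602 hashes to 6; 6 taken -> place at 7.
914 hashes to 6; 6,7 taken -> place at 8.
329 hashes to 6; 6,7,8 taken -> place at 9.
194 hashes to 9; 9 taken -> place at 10.
Table: [—, —, —, —, —, —, 927, 602, 914, 329, 194, —, —]

4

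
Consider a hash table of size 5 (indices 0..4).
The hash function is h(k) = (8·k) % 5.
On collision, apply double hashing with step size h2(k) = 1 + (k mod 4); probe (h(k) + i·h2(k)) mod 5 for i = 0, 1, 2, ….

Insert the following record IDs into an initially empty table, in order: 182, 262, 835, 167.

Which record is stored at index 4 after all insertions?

Insert 182: h=1, slot 1 empty => index 1.
Insert 262: h=1, h2=3, slot 1 occupied => index 4.
Insert 835: h=0, slot 0 empty => index 0.
Insert 167: h=1, h2=4, slots 1,0,4 occupied => index 3.
Table: [835, 182, ., 167, 262]

262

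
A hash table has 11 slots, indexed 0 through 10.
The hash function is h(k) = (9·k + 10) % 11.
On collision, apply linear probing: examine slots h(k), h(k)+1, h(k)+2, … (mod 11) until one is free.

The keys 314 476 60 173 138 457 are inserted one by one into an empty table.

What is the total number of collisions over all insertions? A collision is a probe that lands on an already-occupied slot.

314 hashes to 9; slot 9 is free => place at 9.
476 hashes to 4; slot 4 is free => place at 4.
60 hashes to 0; slot 0 is free => place at 0.
173 hashes to 5; slot 5 is free => place at 5.
138 hashes to 9; 9 taken => place at 10.
457 hashes to 9; 9,10,0 taken => place at 1.
Table: [60, 457, ., ., 476, 173, ., ., ., 314, 138]

4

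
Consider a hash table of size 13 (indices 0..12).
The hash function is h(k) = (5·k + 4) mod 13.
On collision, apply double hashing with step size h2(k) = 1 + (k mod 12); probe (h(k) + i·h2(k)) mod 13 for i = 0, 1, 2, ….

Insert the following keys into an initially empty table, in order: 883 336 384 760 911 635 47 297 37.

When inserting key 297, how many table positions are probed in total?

2

Insert 883: h=12, slot 12 empty → index 12.
Insert 336: h=7, slot 7 empty → index 7.
Insert 384: h=0, slot 0 empty → index 0.
Insert 760: h=8, slot 8 empty → index 8.
Insert 911: h=9, slot 9 empty → index 9.
Insert 635: h=7, h2=12, slot 7 occupied → index 6.
Insert 47: h=5, slot 5 empty → index 5.
Insert 297: h=7, h2=10, slot 7 occupied → index 4.
Insert 37: h=7, h2=2, slots 7,9 occupied → index 11.
Table: [384, -, -, -, 297, 47, 635, 336, 760, 911, -, 37, 883]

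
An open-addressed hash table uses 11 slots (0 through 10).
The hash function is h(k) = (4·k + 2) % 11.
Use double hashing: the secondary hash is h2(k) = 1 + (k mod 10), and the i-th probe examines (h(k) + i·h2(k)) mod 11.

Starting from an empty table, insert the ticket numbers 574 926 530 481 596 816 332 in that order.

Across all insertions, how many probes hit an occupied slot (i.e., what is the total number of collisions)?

574: h=10 => slot 10
926: h=10, h2=7, probe 10,6 => slot 6
530: h=10, h2=1, probe 10,0 => slot 0
481: h=1 => slot 1
596: h=10, h2=7, probe 10,6,2 => slot 2
816: h=10, h2=7, probe 10,6,2,9 => slot 9
332: h=10, h2=3, probe 10,2,5 => slot 5
Table: [530, 481, 596, ∅, ∅, 332, 926, ∅, ∅, 816, 574]

9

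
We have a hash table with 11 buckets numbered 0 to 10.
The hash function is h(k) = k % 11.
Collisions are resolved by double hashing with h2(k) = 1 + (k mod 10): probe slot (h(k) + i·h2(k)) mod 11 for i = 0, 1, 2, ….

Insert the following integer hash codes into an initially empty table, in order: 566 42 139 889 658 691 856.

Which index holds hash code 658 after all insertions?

Insert 566: h=5, slot 5 empty => index 5.
Insert 42: h=9, slot 9 empty => index 9.
Insert 139: h=7, slot 7 empty => index 7.
Insert 889: h=9, h2=10, slot 9 occupied => index 8.
Insert 658: h=9, h2=9, slots 9,7,5 occupied => index 3.
Insert 691: h=9, h2=2, slot 9 occupied => index 0.
Insert 856: h=9, h2=7, slots 9,5 occupied => index 1.
Table: [691, 856, —, 658, —, 566, —, 139, 889, 42, —]

3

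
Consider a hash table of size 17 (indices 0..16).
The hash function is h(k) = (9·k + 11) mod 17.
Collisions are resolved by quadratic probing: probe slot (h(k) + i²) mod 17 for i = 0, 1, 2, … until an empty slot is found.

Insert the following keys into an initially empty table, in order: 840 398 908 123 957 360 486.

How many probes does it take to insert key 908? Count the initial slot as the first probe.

Insert 840: h=6, slot 6 empty → index 6.
Insert 398: h=6, slot 6 occupied → index 7.
Insert 908: h=6, slots 6,7 occupied → index 10.
Insert 123: h=13, slot 13 empty → index 13.
Insert 957: h=5, slot 5 empty → index 5.
Insert 360: h=4, slot 4 empty → index 4.
Insert 486: h=16, slot 16 empty → index 16.
Table: [., ., ., ., 360, 957, 840, 398, ., ., 908, ., ., 123, ., ., 486]

3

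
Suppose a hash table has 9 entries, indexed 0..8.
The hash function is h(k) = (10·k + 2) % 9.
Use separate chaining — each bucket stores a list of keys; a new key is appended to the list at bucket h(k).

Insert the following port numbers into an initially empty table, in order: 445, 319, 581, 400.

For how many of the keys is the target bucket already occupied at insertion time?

Insert 445: h=6, bucket 6 empty -> new chain.
Insert 319: h=6, bucket 6 nonempty -> append to chain.
Insert 581: h=7, bucket 7 empty -> new chain.
Insert 400: h=6, bucket 6 nonempty -> append to chain.
Final buckets:
0: .
1: .
2: .
3: .
4: .
5: .
6: 445 -> 319 -> 400
7: 581
8: .

2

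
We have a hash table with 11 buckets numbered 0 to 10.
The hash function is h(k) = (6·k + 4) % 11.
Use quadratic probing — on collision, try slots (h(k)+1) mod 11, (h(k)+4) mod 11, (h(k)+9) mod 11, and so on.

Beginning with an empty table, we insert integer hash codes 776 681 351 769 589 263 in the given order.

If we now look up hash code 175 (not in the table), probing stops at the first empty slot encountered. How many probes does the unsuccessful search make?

6

776: h=7 => slot 7
681: h=9 => slot 9
351: h=9, probe 9,10 => slot 10
769: h=9, probe 9,10,2 => slot 2
589: h=7, probe 7,8 => slot 8
263: h=9, probe 9,10,2,7,3 => slot 3
Table: [_, _, 769, 263, _, _, _, 776, 589, 681, 351]
Lookup 175: h=9, probe 9,10,2,7,3,1 → slot 1 empty, not found.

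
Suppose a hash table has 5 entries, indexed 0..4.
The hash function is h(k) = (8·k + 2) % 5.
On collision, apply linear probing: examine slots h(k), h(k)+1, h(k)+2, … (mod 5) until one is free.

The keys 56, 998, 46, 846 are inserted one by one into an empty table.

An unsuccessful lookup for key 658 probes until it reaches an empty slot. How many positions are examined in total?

Insert 56: h=0, slot 0 empty -> index 0.
Insert 998: h=1, slot 1 empty -> index 1.
Insert 46: h=0, slots 0,1 occupied -> index 2.
Insert 846: h=0, slots 0,1,2 occupied -> index 3.
Table: [56, 998, 46, 846, —]
Lookup 658: h=1, probe 1,2,3,4 → slot 4 empty, not found.

4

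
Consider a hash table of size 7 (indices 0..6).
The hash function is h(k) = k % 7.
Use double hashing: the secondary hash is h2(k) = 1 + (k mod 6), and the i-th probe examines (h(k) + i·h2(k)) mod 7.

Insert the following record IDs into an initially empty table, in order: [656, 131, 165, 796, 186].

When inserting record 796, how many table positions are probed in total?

2

656 hashes to 5; slot 5 is free → place at 5.
131 hashes to 5, h2=6; 5 taken → place at 4.
165 hashes to 4, h2=4; 4 taken → place at 1.
796 hashes to 5, h2=5; 5 taken → place at 3.
186 hashes to 4, h2=1; 4,5 taken → place at 6.
Table: [-, 165, -, 796, 131, 656, 186]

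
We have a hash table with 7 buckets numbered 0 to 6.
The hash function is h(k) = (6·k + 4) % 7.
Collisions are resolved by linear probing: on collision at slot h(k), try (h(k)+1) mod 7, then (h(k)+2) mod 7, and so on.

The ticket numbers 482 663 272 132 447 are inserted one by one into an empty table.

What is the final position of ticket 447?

2

Insert 482: h=5, slot 5 empty => index 5.
Insert 663: h=6, slot 6 empty => index 6.
Insert 272: h=5, slots 5,6 occupied => index 0.
Insert 132: h=5, slots 5,6,0 occupied => index 1.
Insert 447: h=5, slots 5,6,0,1 occupied => index 2.
Table: [272, 132, 447, -, -, 482, 663]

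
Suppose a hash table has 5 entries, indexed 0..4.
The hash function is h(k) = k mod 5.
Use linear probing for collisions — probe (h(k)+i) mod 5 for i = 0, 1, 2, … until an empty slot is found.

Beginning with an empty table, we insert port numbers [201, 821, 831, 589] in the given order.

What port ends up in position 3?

201 hashes to 1; slot 1 is free -> place at 1.
821 hashes to 1; 1 taken -> place at 2.
831 hashes to 1; 1,2 taken -> place at 3.
589 hashes to 4; slot 4 is free -> place at 4.
Table: [., 201, 821, 831, 589]

831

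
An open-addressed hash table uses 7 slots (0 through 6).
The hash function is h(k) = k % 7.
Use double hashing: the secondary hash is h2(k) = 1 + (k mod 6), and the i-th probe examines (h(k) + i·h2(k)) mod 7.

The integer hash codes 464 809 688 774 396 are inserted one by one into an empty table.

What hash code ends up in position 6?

396

Insert 464: h=2, slot 2 empty => index 2.
Insert 809: h=4, slot 4 empty => index 4.
Insert 688: h=2, h2=5, slot 2 occupied => index 0.
Insert 774: h=4, h2=1, slot 4 occupied => index 5.
Insert 396: h=4, h2=1, slots 4,5 occupied => index 6.
Table: [688, ∅, 464, ∅, 809, 774, 396]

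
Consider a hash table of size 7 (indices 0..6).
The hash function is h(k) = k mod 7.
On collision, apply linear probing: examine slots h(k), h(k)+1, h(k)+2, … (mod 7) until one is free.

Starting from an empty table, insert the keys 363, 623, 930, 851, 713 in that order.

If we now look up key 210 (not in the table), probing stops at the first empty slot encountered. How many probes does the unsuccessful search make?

4

Insert 363: h=6, slot 6 empty → index 6.
Insert 623: h=0, slot 0 empty → index 0.
Insert 930: h=6, slots 6,0 occupied → index 1.
Insert 851: h=4, slot 4 empty → index 4.
Insert 713: h=6, slots 6,0,1 occupied → index 2.
Table: [623, 930, 713, —, 851, —, 363]
Lookup 210: h=0, probe 0,1,2,3 → slot 3 empty, not found.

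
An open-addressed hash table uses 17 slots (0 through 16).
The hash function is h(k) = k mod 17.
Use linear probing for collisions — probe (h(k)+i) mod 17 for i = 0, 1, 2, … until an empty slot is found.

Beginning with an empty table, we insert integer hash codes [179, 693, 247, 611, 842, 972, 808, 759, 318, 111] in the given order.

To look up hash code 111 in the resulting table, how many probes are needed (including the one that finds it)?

179: h=9 => slot 9
693: h=13 => slot 13
247: h=9, probe 9,10 => slot 10
611: h=16 => slot 16
842: h=9, probe 9,10,11 => slot 11
972: h=3 => slot 3
808: h=9, probe 9,10,11,12 => slot 12
759: h=11, probe 11,12,13,14 => slot 14
318: h=12, probe 12,13,14,15 => slot 15
111: h=9, probe 9,10,11,12,13,14,15,16,0 => slot 0
Table: [111, —, —, 972, —, —, —, —, —, 179, 247, 842, 808, 693, 759, 318, 611]
Lookup 111: h=9, probe 9,10,11,12,13,14,15,16,0 → found at 0.

9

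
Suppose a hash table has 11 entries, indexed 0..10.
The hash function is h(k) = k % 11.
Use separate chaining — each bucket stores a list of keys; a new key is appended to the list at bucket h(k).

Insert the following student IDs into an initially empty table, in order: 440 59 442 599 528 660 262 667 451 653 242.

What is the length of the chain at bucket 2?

Insert 440: h=0, bucket 0 empty → new chain.
Insert 59: h=4, bucket 4 empty → new chain.
Insert 442: h=2, bucket 2 empty → new chain.
Insert 599: h=5, bucket 5 empty → new chain.
Insert 528: h=0, bucket 0 nonempty → append to chain.
Insert 660: h=0, bucket 0 nonempty → append to chain.
Insert 262: h=9, bucket 9 empty → new chain.
Insert 667: h=7, bucket 7 empty → new chain.
Insert 451: h=0, bucket 0 nonempty → append to chain.
Insert 653: h=4, bucket 4 nonempty → append to chain.
Insert 242: h=0, bucket 0 nonempty → append to chain.
Final buckets:
0: 440 -> 528 -> 660 -> 451 -> 242
1: -
2: 442
3: -
4: 59 -> 653
5: 599
6: -
7: 667
8: -
9: 262
10: -

1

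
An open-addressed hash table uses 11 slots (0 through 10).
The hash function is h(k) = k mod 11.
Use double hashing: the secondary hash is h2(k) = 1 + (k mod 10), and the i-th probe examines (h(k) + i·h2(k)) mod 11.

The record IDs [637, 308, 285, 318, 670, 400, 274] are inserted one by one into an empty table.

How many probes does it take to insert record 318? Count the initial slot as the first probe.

637: h=10 -> slot 10
308: h=0 -> slot 0
285: h=10, h2=6, probe 10,5 -> slot 5
318: h=10, h2=9, probe 10,8 -> slot 8
670: h=10, h2=1, probe 10,0,1 -> slot 1
400: h=4 -> slot 4
274: h=10, h2=5, probe 10,4,9 -> slot 9
Table: [308, 670, _, _, 400, 285, _, _, 318, 274, 637]

2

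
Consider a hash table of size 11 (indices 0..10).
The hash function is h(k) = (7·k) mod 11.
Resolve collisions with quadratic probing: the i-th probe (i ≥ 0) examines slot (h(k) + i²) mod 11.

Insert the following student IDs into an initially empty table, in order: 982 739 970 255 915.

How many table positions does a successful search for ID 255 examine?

3

982: h=10 => slot 10
739: h=3 => slot 3
970: h=3, probe 3,4 => slot 4
255: h=3, probe 3,4,7 => slot 7
915: h=3, probe 3,4,7,1 => slot 1
Table: [-, 915, -, 739, 970, -, -, 255, -, -, 982]
Lookup 255: h=3, probe 3,4,7 → found at 7.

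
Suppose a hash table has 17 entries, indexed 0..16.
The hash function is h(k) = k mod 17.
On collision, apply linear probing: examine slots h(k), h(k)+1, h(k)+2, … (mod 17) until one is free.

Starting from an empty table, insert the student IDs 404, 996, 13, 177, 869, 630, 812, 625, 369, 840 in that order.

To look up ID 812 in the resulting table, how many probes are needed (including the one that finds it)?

404 hashes to 13; slot 13 is free => place at 13.
996 hashes to 10; slot 10 is free => place at 10.
13 hashes to 13; 13 taken => place at 14.
177 hashes to 7; slot 7 is free => place at 7.
869 hashes to 2; slot 2 is free => place at 2.
630 hashes to 1; slot 1 is free => place at 1.
812 hashes to 13; 13,14 taken => place at 15.
625 hashes to 13; 13,14,15 taken => place at 16.
369 hashes to 12; slot 12 is free => place at 12.
840 hashes to 7; 7 taken => place at 8.
Table: [∅, 630, 869, ∅, ∅, ∅, ∅, 177, 840, ∅, 996, ∅, 369, 404, 13, 812, 625]
Lookup 812: h=13, probe 13,14,15 → found at 15.

3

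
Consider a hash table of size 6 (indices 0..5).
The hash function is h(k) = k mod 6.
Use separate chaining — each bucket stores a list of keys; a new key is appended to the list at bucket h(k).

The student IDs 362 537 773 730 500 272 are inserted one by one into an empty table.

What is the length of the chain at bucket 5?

1

362 → bucket 2
537 → bucket 3
773 → bucket 5
730 → bucket 4
500 → bucket 2 (collision)
272 → bucket 2 (collision)
Final buckets:
0: -
1: -
2: 362 -> 500 -> 272
3: 537
4: 730
5: 773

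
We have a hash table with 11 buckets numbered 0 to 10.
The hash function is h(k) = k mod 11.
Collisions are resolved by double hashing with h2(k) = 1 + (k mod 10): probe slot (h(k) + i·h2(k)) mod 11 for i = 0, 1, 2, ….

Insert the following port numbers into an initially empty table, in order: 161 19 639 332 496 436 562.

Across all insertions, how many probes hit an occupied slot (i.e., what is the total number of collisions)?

6

Insert 161: h=7, slot 7 empty → index 7.
Insert 19: h=8, slot 8 empty → index 8.
Insert 639: h=1, slot 1 empty → index 1.
Insert 332: h=2, slot 2 empty → index 2.
Insert 496: h=1, h2=7, slots 1,8 occupied → index 4.
Insert 436: h=7, h2=7, slot 7 occupied → index 3.
Insert 562: h=1, h2=3, slots 1,4,7 occupied → index 10.
Table: [., 639, 332, 436, 496, ., ., 161, 19, ., 562]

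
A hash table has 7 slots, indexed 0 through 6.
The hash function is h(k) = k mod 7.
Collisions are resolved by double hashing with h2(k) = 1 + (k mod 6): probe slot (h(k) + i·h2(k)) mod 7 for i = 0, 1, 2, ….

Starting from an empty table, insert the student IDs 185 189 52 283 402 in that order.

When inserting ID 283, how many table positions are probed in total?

2

185: h=3 → slot 3
189: h=0 → slot 0
52: h=3, h2=5, probe 3,1 → slot 1
283: h=3, h2=2, probe 3,5 → slot 5
402: h=3, h2=1, probe 3,4 → slot 4
Table: [189, 52, ∅, 185, 402, 283, ∅]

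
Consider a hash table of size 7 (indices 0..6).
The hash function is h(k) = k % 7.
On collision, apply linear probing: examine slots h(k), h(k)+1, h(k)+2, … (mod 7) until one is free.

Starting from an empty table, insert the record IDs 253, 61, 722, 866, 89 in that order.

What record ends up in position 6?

253 hashes to 1; slot 1 is free => place at 1.
61 hashes to 5; slot 5 is free => place at 5.
722 hashes to 1; 1 taken => place at 2.
866 hashes to 5; 5 taken => place at 6.
89 hashes to 5; 5,6 taken => place at 0.
Table: [89, 253, 722, -, -, 61, 866]

866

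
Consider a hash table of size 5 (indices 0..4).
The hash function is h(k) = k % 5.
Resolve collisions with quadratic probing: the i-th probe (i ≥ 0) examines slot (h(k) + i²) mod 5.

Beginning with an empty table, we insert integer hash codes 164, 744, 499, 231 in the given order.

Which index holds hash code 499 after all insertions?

164 hashes to 4; slot 4 is free -> place at 4.
744 hashes to 4; 4 taken -> place at 0.
499 hashes to 4; 4,0 taken -> place at 3.
231 hashes to 1; slot 1 is free -> place at 1.
Table: [744, 231, -, 499, 164]

3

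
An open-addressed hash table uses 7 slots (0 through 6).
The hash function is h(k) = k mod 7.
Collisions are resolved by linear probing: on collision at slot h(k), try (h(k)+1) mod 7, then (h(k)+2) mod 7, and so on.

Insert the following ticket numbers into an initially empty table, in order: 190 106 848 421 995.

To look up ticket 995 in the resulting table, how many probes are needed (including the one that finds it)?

190: h=1 → slot 1
106: h=1, probe 1,2 → slot 2
848: h=1, probe 1,2,3 → slot 3
421: h=1, probe 1,2,3,4 → slot 4
995: h=1, probe 1,2,3,4,5 → slot 5
Table: [∅, 190, 106, 848, 421, 995, ∅]
Lookup 995: h=1, probe 1,2,3,4,5 → found at 5.

5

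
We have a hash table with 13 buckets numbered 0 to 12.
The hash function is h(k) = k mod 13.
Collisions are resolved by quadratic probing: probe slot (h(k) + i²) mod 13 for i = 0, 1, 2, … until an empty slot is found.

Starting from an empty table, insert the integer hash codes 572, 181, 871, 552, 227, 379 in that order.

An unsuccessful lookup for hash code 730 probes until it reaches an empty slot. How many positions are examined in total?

2

572 hashes to 0; slot 0 is free => place at 0.
181 hashes to 12; slot 12 is free => place at 12.
871 hashes to 0; 0 taken => place at 1.
552 hashes to 6; slot 6 is free => place at 6.
227 hashes to 6; 6 taken => place at 7.
379 hashes to 2; slot 2 is free => place at 2.
Table: [572, 871, 379, —, —, —, 552, 227, —, —, —, —, 181]
Lookup 730: h=2, probe 2,3 → slot 3 empty, not found.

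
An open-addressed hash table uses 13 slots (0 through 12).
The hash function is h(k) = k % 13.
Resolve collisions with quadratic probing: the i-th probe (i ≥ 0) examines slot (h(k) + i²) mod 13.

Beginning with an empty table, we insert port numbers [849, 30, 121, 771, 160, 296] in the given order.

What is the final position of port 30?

Insert 849: h=4, slot 4 empty -> index 4.
Insert 30: h=4, slot 4 occupied -> index 5.
Insert 121: h=4, slots 4,5 occupied -> index 8.
Insert 771: h=4, slots 4,5,8 occupied -> index 0.
Insert 160: h=4, slots 4,5,8,0 occupied -> index 7.
Insert 296: h=10, slot 10 empty -> index 10.
Table: [771, ∅, ∅, ∅, 849, 30, ∅, 160, 121, ∅, 296, ∅, ∅]

5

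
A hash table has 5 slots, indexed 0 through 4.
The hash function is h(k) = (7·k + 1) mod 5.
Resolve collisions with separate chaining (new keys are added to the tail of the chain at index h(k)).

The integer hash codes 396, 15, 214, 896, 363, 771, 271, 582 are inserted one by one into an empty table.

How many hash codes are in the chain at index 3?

4

396 → bucket 3
15 → bucket 1
214 → bucket 4
896 → bucket 3 (collision)
363 → bucket 2
771 → bucket 3 (collision)
271 → bucket 3 (collision)
582 → bucket 0
Final buckets:
0: 582
1: 15
2: 363
3: 396 -> 896 -> 771 -> 271
4: 214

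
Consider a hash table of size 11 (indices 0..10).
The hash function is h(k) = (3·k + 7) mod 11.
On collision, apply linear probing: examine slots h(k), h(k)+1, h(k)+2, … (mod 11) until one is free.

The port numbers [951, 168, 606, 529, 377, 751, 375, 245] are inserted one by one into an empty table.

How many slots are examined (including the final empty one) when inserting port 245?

Insert 951: h=0, slot 0 empty -> index 0.
Insert 168: h=5, slot 5 empty -> index 5.
Insert 606: h=10, slot 10 empty -> index 10.
Insert 529: h=10, slots 10,0 occupied -> index 1.
Insert 377: h=5, slot 5 occupied -> index 6.
Insert 751: h=5, slots 5,6 occupied -> index 7.
Insert 375: h=10, slots 10,0,1 occupied -> index 2.
Insert 245: h=5, slots 5,6,7 occupied -> index 8.
Table: [951, 529, 375, ∅, ∅, 168, 377, 751, 245, ∅, 606]

4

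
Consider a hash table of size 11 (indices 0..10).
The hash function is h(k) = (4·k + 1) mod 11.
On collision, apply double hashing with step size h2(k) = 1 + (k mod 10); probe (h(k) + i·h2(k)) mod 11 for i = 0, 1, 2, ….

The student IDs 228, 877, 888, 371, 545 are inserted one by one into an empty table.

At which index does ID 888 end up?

9

228: h=0 -> slot 0
877: h=0, h2=8, probe 0,8 -> slot 8
888: h=0, h2=9, probe 0,9 -> slot 9
371: h=0, h2=2, probe 0,2 -> slot 2
545: h=3 -> slot 3
Table: [228, ∅, 371, 545, ∅, ∅, ∅, ∅, 877, 888, ∅]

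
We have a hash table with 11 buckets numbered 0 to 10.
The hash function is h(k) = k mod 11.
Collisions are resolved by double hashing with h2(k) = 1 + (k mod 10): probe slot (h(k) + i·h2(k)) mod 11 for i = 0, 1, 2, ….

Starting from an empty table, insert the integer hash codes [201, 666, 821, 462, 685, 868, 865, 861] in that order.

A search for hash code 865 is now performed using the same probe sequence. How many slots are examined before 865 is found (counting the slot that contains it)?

Insert 201: h=3, slot 3 empty -> index 3.
Insert 666: h=6, slot 6 empty -> index 6.
Insert 821: h=7, slot 7 empty -> index 7.
Insert 462: h=0, slot 0 empty -> index 0.
Insert 685: h=3, h2=6, slot 3 occupied -> index 9.
Insert 868: h=10, slot 10 empty -> index 10.
Insert 865: h=7, h2=6, slot 7 occupied -> index 2.
Insert 861: h=3, h2=2, slot 3 occupied -> index 5.
Table: [462, ., 865, 201, ., 861, 666, 821, ., 685, 868]
Lookup 865: h=7, h2=6, probe 7,2 → found at 2.

2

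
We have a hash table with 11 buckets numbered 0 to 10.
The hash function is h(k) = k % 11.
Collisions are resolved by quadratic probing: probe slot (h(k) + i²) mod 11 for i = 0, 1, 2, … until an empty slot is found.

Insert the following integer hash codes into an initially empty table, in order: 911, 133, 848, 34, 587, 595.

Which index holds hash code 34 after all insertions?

911 hashes to 9; slot 9 is free -> place at 9.
133 hashes to 1; slot 1 is free -> place at 1.
848 hashes to 1; 1 taken -> place at 2.
34 hashes to 1; 1,2 taken -> place at 5.
587 hashes to 4; slot 4 is free -> place at 4.
595 hashes to 1; 1,2,5 taken -> place at 10.
Table: [—, 133, 848, —, 587, 34, —, —, —, 911, 595]

5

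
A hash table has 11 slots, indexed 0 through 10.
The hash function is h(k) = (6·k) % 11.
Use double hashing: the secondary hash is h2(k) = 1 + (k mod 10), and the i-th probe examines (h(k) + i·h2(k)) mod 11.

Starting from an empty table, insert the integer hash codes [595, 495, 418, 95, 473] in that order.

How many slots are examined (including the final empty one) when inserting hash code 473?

3

Insert 595: h=6, slot 6 empty -> index 6.
Insert 495: h=0, slot 0 empty -> index 0.
Insert 418: h=0, h2=9, slot 0 occupied -> index 9.
Insert 95: h=9, h2=6, slot 9 occupied -> index 4.
Insert 473: h=0, h2=4, slots 0,4 occupied -> index 8.
Table: [495, —, —, —, 95, —, 595, —, 473, 418, —]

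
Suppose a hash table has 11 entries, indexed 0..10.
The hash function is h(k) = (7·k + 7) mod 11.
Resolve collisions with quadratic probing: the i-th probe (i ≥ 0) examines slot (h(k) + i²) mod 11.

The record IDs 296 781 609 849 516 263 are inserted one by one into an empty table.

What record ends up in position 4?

263

296 hashes to 0; slot 0 is free => place at 0.
781 hashes to 7; slot 7 is free => place at 7.
609 hashes to 2; slot 2 is free => place at 2.
849 hashes to 10; slot 10 is free => place at 10.
516 hashes to 0; 0 taken => place at 1.
263 hashes to 0; 0,1 taken => place at 4.
Table: [296, 516, 609, —, 263, —, —, 781, —, —, 849]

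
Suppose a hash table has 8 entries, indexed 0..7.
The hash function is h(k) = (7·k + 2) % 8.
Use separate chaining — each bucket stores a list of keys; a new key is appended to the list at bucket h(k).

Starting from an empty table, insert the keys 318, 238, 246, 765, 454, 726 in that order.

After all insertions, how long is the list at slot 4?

Insert 318: h=4, bucket 4 empty -> new chain.
Insert 238: h=4, bucket 4 nonempty -> append to chain.
Insert 246: h=4, bucket 4 nonempty -> append to chain.
Insert 765: h=5, bucket 5 empty -> new chain.
Insert 454: h=4, bucket 4 nonempty -> append to chain.
Insert 726: h=4, bucket 4 nonempty -> append to chain.
Final buckets:
0: -
1: -
2: -
3: -
4: 318 -> 238 -> 246 -> 454 -> 726
5: 765
6: -
7: -

5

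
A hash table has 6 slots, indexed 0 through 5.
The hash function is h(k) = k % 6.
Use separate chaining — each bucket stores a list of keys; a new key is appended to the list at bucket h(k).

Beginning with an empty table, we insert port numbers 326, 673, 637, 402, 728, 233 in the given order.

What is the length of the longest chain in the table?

2

326 → bucket 2
673 → bucket 1
637 → bucket 1 (collision)
402 → bucket 0
728 → bucket 2 (collision)
233 → bucket 5
Final buckets:
0: 402
1: 673 -> 637
2: 326 -> 728
3: -
4: -
5: 233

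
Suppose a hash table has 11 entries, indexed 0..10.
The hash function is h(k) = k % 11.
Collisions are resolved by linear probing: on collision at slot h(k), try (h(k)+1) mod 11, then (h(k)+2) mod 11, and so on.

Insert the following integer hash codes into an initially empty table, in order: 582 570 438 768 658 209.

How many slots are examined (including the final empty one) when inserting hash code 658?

582 hashes to 10; slot 10 is free -> place at 10.
570 hashes to 9; slot 9 is free -> place at 9.
438 hashes to 9; 9,10 taken -> place at 0.
768 hashes to 9; 9,10,0 taken -> place at 1.
658 hashes to 9; 9,10,0,1 taken -> place at 2.
209 hashes to 0; 0,1,2 taken -> place at 3.
Table: [438, 768, 658, 209, ., ., ., ., ., 570, 582]

5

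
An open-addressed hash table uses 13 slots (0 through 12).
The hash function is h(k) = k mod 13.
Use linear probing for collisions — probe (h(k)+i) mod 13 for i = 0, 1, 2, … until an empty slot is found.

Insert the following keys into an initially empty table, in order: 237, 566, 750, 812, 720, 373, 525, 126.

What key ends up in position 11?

Insert 237: h=3, slot 3 empty -> index 3.
Insert 566: h=7, slot 7 empty -> index 7.
Insert 750: h=9, slot 9 empty -> index 9.
Insert 812: h=6, slot 6 empty -> index 6.
Insert 720: h=5, slot 5 empty -> index 5.
Insert 373: h=9, slot 9 occupied -> index 10.
Insert 525: h=5, slots 5,6,7 occupied -> index 8.
Insert 126: h=9, slots 9,10 occupied -> index 11.
Table: [., ., ., 237, ., 720, 812, 566, 525, 750, 373, 126, .]

126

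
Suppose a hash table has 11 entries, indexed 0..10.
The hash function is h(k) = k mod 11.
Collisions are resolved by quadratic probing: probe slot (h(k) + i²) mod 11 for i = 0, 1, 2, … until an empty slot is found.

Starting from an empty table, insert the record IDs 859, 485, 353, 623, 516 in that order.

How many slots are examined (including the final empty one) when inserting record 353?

3

859 hashes to 1; slot 1 is free => place at 1.
485 hashes to 1; 1 taken => place at 2.
353 hashes to 1; 1,2 taken => place at 5.
623 hashes to 7; slot 7 is free => place at 7.
516 hashes to 10; slot 10 is free => place at 10.
Table: [_, 859, 485, _, _, 353, _, 623, _, _, 516]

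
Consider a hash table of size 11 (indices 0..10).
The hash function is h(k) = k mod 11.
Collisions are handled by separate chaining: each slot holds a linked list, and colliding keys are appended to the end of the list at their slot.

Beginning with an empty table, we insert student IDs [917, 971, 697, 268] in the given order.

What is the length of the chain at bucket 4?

Insert 917: h=4, bucket 4 empty -> new chain.
Insert 971: h=3, bucket 3 empty -> new chain.
Insert 697: h=4, bucket 4 nonempty -> append to chain.
Insert 268: h=4, bucket 4 nonempty -> append to chain.
Final buckets:
0: —
1: —
2: —
3: 971
4: 917 -> 697 -> 268
5: —
6: —
7: —
8: —
9: —
10: —

3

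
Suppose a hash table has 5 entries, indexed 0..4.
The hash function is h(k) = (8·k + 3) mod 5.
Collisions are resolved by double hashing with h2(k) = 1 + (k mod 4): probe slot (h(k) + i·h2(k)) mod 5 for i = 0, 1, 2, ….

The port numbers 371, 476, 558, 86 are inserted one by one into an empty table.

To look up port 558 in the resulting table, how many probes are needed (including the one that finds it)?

371: h=1 → slot 1
476: h=1, h2=1, probe 1,2 → slot 2
558: h=2, h2=3, probe 2,0 → slot 0
86: h=1, h2=3, probe 1,4 → slot 4
Table: [558, 371, 476, -, 86]
Lookup 558: h=2, h2=3, probe 2,0 → found at 0.

2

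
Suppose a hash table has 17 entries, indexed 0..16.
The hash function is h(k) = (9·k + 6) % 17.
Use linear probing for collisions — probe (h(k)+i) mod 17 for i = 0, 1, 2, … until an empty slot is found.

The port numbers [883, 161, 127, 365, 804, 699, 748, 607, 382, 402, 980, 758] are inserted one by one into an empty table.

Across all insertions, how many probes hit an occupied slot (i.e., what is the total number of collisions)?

15

Insert 883: h=14, slot 14 empty → index 14.
Insert 161: h=10, slot 10 empty → index 10.
Insert 127: h=10, slot 10 occupied → index 11.
Insert 365: h=10, slots 10,11 occupied → index 12.
Insert 804: h=0, slot 0 empty → index 0.
Insert 699: h=7, slot 7 empty → index 7.
Insert 748: h=6, slot 6 empty → index 6.
Insert 607: h=12, slot 12 occupied → index 13.
Insert 382: h=10, slots 10,11,12,13,14 occupied → index 15.
Insert 402: h=3, slot 3 empty → index 3.
Insert 980: h=3, slot 3 occupied → index 4.
Insert 758: h=11, slots 11,12,13,14,15 occupied → index 16.
Table: [804, _, _, 402, 980, _, 748, 699, _, _, 161, 127, 365, 607, 883, 382, 758]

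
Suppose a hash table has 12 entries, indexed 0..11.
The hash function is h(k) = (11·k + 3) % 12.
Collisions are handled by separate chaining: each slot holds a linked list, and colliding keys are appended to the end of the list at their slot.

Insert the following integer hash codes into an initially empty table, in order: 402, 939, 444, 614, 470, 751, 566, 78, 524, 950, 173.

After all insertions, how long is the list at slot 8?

1

Insert 402: h=9, bucket 9 empty -> new chain.
Insert 939: h=0, bucket 0 empty -> new chain.
Insert 444: h=3, bucket 3 empty -> new chain.
Insert 614: h=1, bucket 1 empty -> new chain.
Insert 470: h=1, bucket 1 nonempty -> append to chain.
Insert 751: h=8, bucket 8 empty -> new chain.
Insert 566: h=1, bucket 1 nonempty -> append to chain.
Insert 78: h=9, bucket 9 nonempty -> append to chain.
Insert 524: h=7, bucket 7 empty -> new chain.
Insert 950: h=1, bucket 1 nonempty -> append to chain.
Insert 173: h=10, bucket 10 empty -> new chain.
Final buckets:
0: 939
1: 614 -> 470 -> 566 -> 950
2: _
3: 444
4: _
5: _
6: _
7: 524
8: 751
9: 402 -> 78
10: 173
11: _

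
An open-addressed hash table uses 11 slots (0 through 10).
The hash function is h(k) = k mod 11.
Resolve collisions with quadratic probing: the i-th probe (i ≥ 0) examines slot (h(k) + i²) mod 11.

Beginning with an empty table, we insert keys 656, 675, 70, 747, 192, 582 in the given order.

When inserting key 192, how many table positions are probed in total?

656: h=7 -> slot 7
675: h=4 -> slot 4
70: h=4, probe 4,5 -> slot 5
747: h=10 -> slot 10
192: h=5, probe 5,6 -> slot 6
582: h=10, probe 10,0 -> slot 0
Table: [582, -, -, -, 675, 70, 192, 656, -, -, 747]

2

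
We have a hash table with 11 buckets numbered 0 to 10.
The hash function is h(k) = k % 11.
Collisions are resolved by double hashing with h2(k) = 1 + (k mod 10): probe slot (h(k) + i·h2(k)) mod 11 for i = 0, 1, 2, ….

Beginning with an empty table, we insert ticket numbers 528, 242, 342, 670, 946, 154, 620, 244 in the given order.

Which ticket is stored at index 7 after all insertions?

528: h=0 → slot 0
242: h=0, h2=3, probe 0,3 → slot 3
342: h=1 → slot 1
670: h=10 → slot 10
946: h=0, h2=7, probe 0,7 → slot 7
154: h=0, h2=5, probe 0,5 → slot 5
620: h=4 → slot 4
244: h=2 → slot 2
Table: [528, 342, 244, 242, 620, 154, —, 946, —, —, 670]

946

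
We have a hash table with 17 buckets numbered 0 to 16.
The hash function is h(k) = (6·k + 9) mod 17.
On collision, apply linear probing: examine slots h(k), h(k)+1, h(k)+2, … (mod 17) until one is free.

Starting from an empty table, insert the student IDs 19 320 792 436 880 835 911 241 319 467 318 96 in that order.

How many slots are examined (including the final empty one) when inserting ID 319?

5

19: h=4 → slot 4
320: h=8 → slot 8
792: h=1 → slot 1
436: h=7 → slot 7
880: h=2 → slot 2
835: h=4, probe 4,5 → slot 5
911: h=1, probe 1,2,3 → slot 3
241: h=10 → slot 10
319: h=2, probe 2,3,4,5,6 → slot 6
467: h=6, probe 6,7,8,9 → slot 9
318: h=13 → slot 13
96: h=7, probe 7,8,9,10,11 → slot 11
Table: [., 792, 880, 911, 19, 835, 319, 436, 320, 467, 241, 96, ., 318, ., ., .]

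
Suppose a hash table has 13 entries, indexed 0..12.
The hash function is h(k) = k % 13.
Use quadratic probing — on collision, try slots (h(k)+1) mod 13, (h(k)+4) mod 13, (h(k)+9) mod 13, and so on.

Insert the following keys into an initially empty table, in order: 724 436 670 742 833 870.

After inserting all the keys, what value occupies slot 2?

833

Insert 724: h=9, slot 9 empty → index 9.
Insert 436: h=7, slot 7 empty → index 7.
Insert 670: h=7, slot 7 occupied → index 8.
Insert 742: h=1, slot 1 empty → index 1.
Insert 833: h=1, slot 1 occupied → index 2.
Insert 870: h=12, slot 12 empty → index 12.
Table: [-, 742, 833, -, -, -, -, 436, 670, 724, -, -, 870]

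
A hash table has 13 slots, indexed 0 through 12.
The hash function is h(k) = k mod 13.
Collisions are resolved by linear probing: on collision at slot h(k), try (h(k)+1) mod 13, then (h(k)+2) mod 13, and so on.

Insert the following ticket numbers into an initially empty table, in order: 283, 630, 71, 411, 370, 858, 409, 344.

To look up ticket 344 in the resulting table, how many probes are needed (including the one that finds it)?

7

Insert 283: h=10, slot 10 empty → index 10.
Insert 630: h=6, slot 6 empty → index 6.
Insert 71: h=6, slot 6 occupied → index 7.
Insert 411: h=8, slot 8 empty → index 8.
Insert 370: h=6, slots 6,7,8 occupied → index 9.
Insert 858: h=0, slot 0 empty → index 0.
Insert 409: h=6, slots 6,7,8,9,10 occupied → index 11.
Insert 344: h=6, slots 6,7,8,9,10,11 occupied → index 12.
Table: [858, ., ., ., ., ., 630, 71, 411, 370, 283, 409, 344]
Lookup 344: h=6, probe 6,7,8,9,10,11,12 → found at 12.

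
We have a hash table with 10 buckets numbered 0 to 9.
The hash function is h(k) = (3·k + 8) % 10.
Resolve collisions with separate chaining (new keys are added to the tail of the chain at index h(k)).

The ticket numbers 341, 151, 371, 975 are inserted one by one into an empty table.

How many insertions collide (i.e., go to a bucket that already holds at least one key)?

Insert 341: h=1, bucket 1 empty → new chain.
Insert 151: h=1, bucket 1 nonempty → append to chain.
Insert 371: h=1, bucket 1 nonempty → append to chain.
Insert 975: h=3, bucket 3 empty → new chain.
Final buckets:
0: ∅
1: 341 -> 151 -> 371
2: ∅
3: 975
4: ∅
5: ∅
6: ∅
7: ∅
8: ∅
9: ∅

2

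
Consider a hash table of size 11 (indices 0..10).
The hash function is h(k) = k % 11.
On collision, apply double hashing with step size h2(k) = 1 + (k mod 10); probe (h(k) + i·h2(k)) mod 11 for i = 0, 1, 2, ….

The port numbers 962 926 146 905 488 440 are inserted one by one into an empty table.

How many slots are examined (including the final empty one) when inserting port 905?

2

962 hashes to 5; slot 5 is free -> place at 5.
926 hashes to 2; slot 2 is free -> place at 2.
146 hashes to 3; slot 3 is free -> place at 3.
905 hashes to 3, h2=6; 3 taken -> place at 9.
488 hashes to 4; slot 4 is free -> place at 4.
440 hashes to 0; slot 0 is free -> place at 0.
Table: [440, —, 926, 146, 488, 962, —, —, —, 905, —]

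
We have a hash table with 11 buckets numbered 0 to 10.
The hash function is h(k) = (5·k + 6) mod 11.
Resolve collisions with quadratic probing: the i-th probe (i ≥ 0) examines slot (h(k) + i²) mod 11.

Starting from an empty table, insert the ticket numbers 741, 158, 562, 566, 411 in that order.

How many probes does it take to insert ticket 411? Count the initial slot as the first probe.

3

741: h=4 → slot 4
158: h=4, probe 4,5 → slot 5
562: h=0 → slot 0
566: h=9 → slot 9
411: h=4, probe 4,5,8 → slot 8
Table: [562, _, _, _, 741, 158, _, _, 411, 566, _]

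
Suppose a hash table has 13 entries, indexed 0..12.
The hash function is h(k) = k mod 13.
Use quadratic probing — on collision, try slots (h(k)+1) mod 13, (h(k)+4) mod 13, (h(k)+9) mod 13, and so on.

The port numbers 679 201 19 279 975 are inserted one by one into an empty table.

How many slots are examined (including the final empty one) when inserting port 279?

3

679: h=3 → slot 3
201: h=6 → slot 6
19: h=6, probe 6,7 → slot 7
279: h=6, probe 6,7,10 → slot 10
975: h=0 → slot 0
Table: [975, —, —, 679, —, —, 201, 19, —, —, 279, —, —]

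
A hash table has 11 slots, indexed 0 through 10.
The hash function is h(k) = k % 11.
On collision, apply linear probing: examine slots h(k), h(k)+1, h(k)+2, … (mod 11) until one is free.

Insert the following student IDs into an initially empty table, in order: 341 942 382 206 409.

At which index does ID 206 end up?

Insert 341: h=0, slot 0 empty → index 0.
Insert 942: h=7, slot 7 empty → index 7.
Insert 382: h=8, slot 8 empty → index 8.
Insert 206: h=8, slot 8 occupied → index 9.
Insert 409: h=2, slot 2 empty → index 2.
Table: [341, —, 409, —, —, —, —, 942, 382, 206, —]

9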